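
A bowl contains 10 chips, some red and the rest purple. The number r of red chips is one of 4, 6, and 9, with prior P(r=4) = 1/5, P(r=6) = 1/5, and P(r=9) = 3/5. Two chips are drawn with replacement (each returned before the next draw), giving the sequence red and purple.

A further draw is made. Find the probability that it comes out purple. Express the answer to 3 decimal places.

0.356

Compute the likelihood of the observed sequence for each case: P(data | r = 4) = (4/10)(6/10) = 6/25; P(data | r = 6) = (6/10)(4/10) = 6/25; P(data | r = 9) = (9/10)(1/10) = 9/100.
Weighting by the prior gives 1/5 · 6/25 = 6/125, 1/5 · 6/25 = 6/125, 3/5 · 9/100 = 27/500; these sum to 3/20.
The posterior is then P(r = 4 | data) = 8/25, P(r = 6 | data) = 8/25, P(r = 9 | data) = 9/25.
So P(purple next | data) = Σ P(purple next | H) P(H | data) = (3/5)(8/25) + (2/5)(8/25) + (1/10)(9/25) = 89/250.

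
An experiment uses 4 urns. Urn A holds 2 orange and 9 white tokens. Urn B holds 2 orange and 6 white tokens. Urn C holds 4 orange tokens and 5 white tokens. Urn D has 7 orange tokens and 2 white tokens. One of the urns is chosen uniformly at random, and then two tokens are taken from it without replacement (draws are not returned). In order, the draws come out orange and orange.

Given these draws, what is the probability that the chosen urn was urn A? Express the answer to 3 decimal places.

0.023

For each hypothesis, P(data | H) works out to: P(data | urn A) = (2/11)(1/10) = 0.018182; P(data | urn B) = (2/8)(1/7) = 0.035714; P(data | urn C) = (4/9)(3/8) = 0.16667; P(data | urn D) = (7/9)(6/8) = 0.58333.
Weighting by the prior gives 1/4 · 0.018182 = 0.0045455, 1/4 · 0.035714 = 0.0089286, 1/4 · 0.16667 = 0.041667, 1/4 · 0.58333 = 0.14583; with total 0.20097.
So P(urn A | data) = (0.0045455) / (0.20097) = 0.022617.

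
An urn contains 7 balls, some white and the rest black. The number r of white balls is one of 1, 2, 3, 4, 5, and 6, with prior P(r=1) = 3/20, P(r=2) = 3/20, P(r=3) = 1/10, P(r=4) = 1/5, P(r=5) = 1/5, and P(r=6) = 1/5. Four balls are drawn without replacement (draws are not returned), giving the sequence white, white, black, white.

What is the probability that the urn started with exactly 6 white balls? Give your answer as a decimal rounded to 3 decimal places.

The likelihood of the observed sequence under each hypothesis: P(data | r = 1) = (1/7)(0/6) = 0; P(data | r = 2) = (2/7)(1/6)(5/5)(0/4) = 0; P(data | r = 3) = (3/7)(2/6)(4/5)(1/4) = 1/35; P(data | r = 4) = (4/7)(3/6)(3/5)(2/4) = 3/35; P(data | r = 5) = (5/7)(4/6)(2/5)(3/4) = 1/7; P(data | r = 6) = (6/7)(5/6)(1/5)(4/4) = 1/7.
Weighting by the prior gives 3/20 · 0 = 0, 3/20 · 0 = 0, 1/10 · 1/35 = 1/350, 1/5 · 3/35 = 3/175, 1/5 · 1/7 = 1/35, 1/5 · 1/7 = 1/35; summing to 27/350.
By Bayes' rule, P(r = 6 | data) = (1/35) / (27/350) = 10/27.

0.370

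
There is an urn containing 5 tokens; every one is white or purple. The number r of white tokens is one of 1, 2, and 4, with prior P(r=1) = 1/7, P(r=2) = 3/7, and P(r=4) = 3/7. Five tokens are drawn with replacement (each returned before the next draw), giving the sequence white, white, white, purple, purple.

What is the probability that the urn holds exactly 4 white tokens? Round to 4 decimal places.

Under each hypothesis, the probability of the observed sequence is: P(data | r = 1) = (1/5)(1/5)(1/5)(4/5)(4/5) = 0.00512; P(data | r = 2) = (2/5)(2/5)(2/5)(3/5)(3/5) = 0.02304; P(data | r = 4) = (4/5)(4/5)(4/5)(1/5)(1/5) = 0.02048.
Multiplying each by its prior: 1/7 · 0.00512 = 0.00073143, 3/7 · 0.02304 = 0.0098743, 3/7 · 0.02048 = 0.0087771; summing to 0.019383.
By Bayes' rule, P(r = 4 | data) = (0.0087771) / (0.019383) = 0.45283.

0.4528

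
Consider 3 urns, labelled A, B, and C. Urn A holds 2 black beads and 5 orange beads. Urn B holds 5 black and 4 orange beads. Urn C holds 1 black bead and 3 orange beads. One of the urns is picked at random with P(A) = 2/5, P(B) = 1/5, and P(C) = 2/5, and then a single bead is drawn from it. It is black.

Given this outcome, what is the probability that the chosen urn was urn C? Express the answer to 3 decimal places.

0.307

For each hypothesis, P(data | H) works out to: P(data | urn A) = (2/7) = 2/7; P(data | urn B) = (5/9) = 5/9; P(data | urn C) = (1/4) = 1/4.
The prior-weighted likelihoods are 2/5 · 2/7 = 4/35, 1/5 · 5/9 = 1/9, 2/5 · 1/4 = 1/10; summing to 41/126.
Therefore the posterior P(urn C | data) = (1/10) / (41/126) = 63/205.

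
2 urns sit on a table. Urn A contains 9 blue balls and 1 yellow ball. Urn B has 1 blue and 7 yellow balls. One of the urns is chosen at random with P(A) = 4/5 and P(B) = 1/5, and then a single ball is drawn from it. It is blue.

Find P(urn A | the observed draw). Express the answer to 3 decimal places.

Under each hypothesis, the probability of this draw is: P(data | urn A) = (9/10) = 9/10; P(data | urn B) = (1/8) = 1/8.
Multiplying each by its prior: 4/5 · 9/10 = 18/25, 1/5 · 1/8 = 1/40; summing to 149/200.
Hence P(urn A | data) = (18/25) / (149/200) = 144/149.

0.966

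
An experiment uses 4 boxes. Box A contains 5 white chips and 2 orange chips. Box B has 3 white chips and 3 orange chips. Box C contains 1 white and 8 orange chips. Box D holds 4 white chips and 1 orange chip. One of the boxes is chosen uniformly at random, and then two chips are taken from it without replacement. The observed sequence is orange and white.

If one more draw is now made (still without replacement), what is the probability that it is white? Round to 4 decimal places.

0.6364

Under each hypothesis, the probability of the observed sequence is: P(data | box A) = (2/7)(5/6) = 5/21; P(data | box B) = (3/6)(3/5) = 3/10; P(data | box C) = (8/9)(1/8) = 1/9; P(data | box D) = (1/5)(4/4) = 1/5.
Multiplying each by its prior: 1/4 · 5/21 = 5/84, 1/4 · 3/10 = 3/40, 1/4 · 1/9 = 1/36, 1/4 · 1/5 = 1/20; these sum to 107/504.
The posterior is then P(box A | data) = 0.28037, P(box B | data) = 0.35327, P(box C | data) = 0.13084, P(box D | data) = 0.23551.
Averaging over the posterior, P(white next | data) = (4/5)(0.28037) + (1/2)(0.35327) + (0)(0.13084) + (1)(0.23551) = 0.63645.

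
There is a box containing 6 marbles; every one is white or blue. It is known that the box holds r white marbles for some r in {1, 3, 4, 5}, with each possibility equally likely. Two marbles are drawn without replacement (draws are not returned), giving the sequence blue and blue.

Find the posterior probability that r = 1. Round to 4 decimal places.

0.7143

For each hypothesis, P(data | H) works out to: P(data | r = 1) = (5/6)(4/5) = 2/3; P(data | r = 3) = (3/6)(2/5) = 1/5; P(data | r = 4) = (2/6)(1/5) = 1/15; P(data | r = 5) = (1/6)(0/5) = 0.
Weighting by the prior gives 1/4 · 2/3 = 1/6, 1/4 · 1/5 = 1/20, 1/4 · 1/15 = 1/60, 1/4 · 0 = 0; summing to 7/30.
Therefore the posterior P(r = 1 | data) = (1/6) / (7/30) = 5/7.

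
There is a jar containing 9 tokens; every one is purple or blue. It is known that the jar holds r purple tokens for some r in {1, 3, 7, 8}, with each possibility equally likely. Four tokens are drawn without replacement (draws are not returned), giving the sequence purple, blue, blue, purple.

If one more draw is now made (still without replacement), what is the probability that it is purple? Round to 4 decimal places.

0.4545

For each hypothesis, P(data | H) works out to: P(data | r = 1) = (1/9)(8/8)(7/7)(0/6) = 0; P(data | r = 3) = (3/9)(6/8)(5/7)(2/6) = 5/84; P(data | r = 7) = (7/9)(2/8)(1/7)(6/6) = 1/36; P(data | r = 8) = (8/9)(1/8)(0/7) = 0.
The prior-weighted likelihoods are 1/4 · 0 = 0, 1/4 · 5/84 = 5/336, 1/4 · 1/36 = 1/144, 1/4 · 0 = 0; with total 11/504.
Dividing through by the total gives posterior P(r = 1 | data) = 0, P(r = 3 | data) = 15/22, P(r = 7 | data) = 7/22, P(r = 8 | data) = 0.
The predictive probability is P(purple next | data) = (1/5)(15/22) + (1)(7/22) = 5/11.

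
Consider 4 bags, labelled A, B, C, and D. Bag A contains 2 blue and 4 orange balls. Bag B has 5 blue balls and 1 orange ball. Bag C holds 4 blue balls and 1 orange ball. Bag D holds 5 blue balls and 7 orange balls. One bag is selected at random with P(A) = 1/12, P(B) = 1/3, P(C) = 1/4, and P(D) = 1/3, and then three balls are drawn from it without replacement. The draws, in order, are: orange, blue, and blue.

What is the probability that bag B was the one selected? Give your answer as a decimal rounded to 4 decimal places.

0.3793

Compute the likelihood of the observed sequence for each case: P(data | bag A) = (4/6)(2/5)(1/4) = 1/15; P(data | bag B) = (1/6)(5/5)(4/4) = 1/6; P(data | bag C) = (1/5)(4/4)(3/3) = 1/5; P(data | bag D) = (7/12)(5/11)(4/10) = 7/66.
The prior-weighted likelihoods are 1/12 · 1/15 = 1/180, 1/3 · 1/6 = 1/18, 1/4 · 1/5 = 1/20, 1/3 · 7/66 = 7/198; these sum to 29/198.
Hence P(bag B | data) = (1/18) / (29/198) = 11/29.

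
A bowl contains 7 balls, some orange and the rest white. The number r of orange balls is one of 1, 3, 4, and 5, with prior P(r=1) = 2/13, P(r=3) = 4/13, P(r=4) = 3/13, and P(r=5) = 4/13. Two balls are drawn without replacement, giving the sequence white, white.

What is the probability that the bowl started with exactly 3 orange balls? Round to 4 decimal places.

Under each hypothesis, the probability of the observed sequence is: P(data | r = 1) = (6/7)(5/6) = 5/7; P(data | r = 3) = (4/7)(3/6) = 2/7; P(data | r = 4) = (3/7)(2/6) = 1/7; P(data | r = 5) = (2/7)(1/6) = 1/21.
Weighting by the prior gives 2/13 · 5/7 = 10/91, 4/13 · 2/7 = 8/91, 3/13 · 1/7 = 3/91, 4/13 · 1/21 = 4/273; summing to 67/273.
By Bayes' rule, P(r = 3 | data) = (8/91) / (67/273) = 24/67.

0.3582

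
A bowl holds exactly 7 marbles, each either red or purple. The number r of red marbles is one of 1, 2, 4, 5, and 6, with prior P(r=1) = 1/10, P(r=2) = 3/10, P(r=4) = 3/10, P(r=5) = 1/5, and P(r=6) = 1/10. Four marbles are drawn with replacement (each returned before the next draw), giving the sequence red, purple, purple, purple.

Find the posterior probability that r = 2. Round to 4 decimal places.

0.5451

For each hypothesis, P(data | H) works out to: P(data | r = 1) = (1/7)(6/7)(6/7)(6/7) = 0.089963; P(data | r = 2) = (2/7)(5/7)(5/7)(5/7) = 0.10412; P(data | r = 4) = (4/7)(3/7)(3/7)(3/7) = 0.044981; P(data | r = 5) = (5/7)(2/7)(2/7)(2/7) = 0.01666; P(data | r = 6) = (6/7)(1/7)(1/7)(1/7) = 0.002499.
The prior-weighted likelihoods are 1/10 · 0.089963 = 0.0089963, 3/10 · 0.10412 = 0.031237, 3/10 · 0.044981 = 0.013494, 1/5 · 0.01666 = 0.0033319, 1/10 · 0.002499 = 0.0002499; with total 0.057309.
Hence P(r = 2 | data) = (0.031237) / (0.057309) = 0.54506.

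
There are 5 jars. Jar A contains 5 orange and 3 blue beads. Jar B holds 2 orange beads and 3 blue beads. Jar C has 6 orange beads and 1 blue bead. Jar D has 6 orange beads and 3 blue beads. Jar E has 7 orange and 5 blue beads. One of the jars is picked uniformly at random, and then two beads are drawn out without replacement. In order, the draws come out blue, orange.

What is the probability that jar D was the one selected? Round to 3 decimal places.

0.204

For each hypothesis, P(data | H) works out to: P(data | jar A) = (3/8)(5/7) = 0.26786; P(data | jar B) = (3/5)(2/4) = 0.3; P(data | jar C) = (1/7)(6/6) = 0.14286; P(data | jar D) = (3/9)(6/8) = 0.25; P(data | jar E) = (5/12)(7/11) = 0.26515.
Weighting by the prior gives 1/5 · 0.26786 = 0.053571, 1/5 · 0.3 = 0.06, 1/5 · 0.14286 = 0.028571, 1/5 · 0.25 = 0.05, 1/5 · 0.26515 = 0.05303; with total 0.24517.
Therefore the posterior P(jar D | data) = (0.05) / (0.24517) = 0.20394.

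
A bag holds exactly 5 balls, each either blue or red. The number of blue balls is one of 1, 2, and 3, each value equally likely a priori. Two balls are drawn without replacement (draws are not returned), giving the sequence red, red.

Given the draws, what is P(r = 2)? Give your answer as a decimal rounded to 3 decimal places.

For each hypothesis, P(data | H) works out to: P(data | r = 1) = (4/5)(3/4) = 3/5; P(data | r = 2) = (3/5)(2/4) = 3/10; P(data | r = 3) = (2/5)(1/4) = 1/10.
Weighting by the prior gives 1/3 · 3/5 = 1/5, 1/3 · 3/10 = 1/10, 1/3 · 1/10 = 1/30; summing to 1/3.
Hence P(r = 2 | data) = (1/10) / (1/3) = 3/10.

0.300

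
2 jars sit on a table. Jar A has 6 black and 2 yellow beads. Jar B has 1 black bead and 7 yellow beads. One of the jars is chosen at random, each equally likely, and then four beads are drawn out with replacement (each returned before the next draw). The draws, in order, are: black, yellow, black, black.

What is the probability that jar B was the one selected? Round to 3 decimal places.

Compute the likelihood of the observed sequence for each case: P(data | jar A) = (6/8)(2/8)(6/8)(6/8) = 0.10547; P(data | jar B) = (1/8)(7/8)(1/8)(1/8) = 0.001709.
Multiplying each by its prior: 1/2 · 0.10547 = 0.052734, 1/2 · 0.001709 = 0.00085449; with total 0.053589.
Hence P(jar B | data) = (0.00085449) / (0.053589) = 0.015945.

0.016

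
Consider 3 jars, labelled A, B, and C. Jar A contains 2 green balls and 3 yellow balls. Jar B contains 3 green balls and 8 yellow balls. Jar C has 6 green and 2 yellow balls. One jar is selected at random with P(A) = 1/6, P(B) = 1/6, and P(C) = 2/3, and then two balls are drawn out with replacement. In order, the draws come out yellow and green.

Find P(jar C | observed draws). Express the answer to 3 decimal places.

Compute the likelihood of the observed sequence for each case: P(data | jar A) = (3/5)(2/5) = 0.24; P(data | jar B) = (8/11)(3/11) = 0.19835; P(data | jar C) = (2/8)(6/8) = 0.1875.
Weighting by the prior gives 1/6 · 0.24 = 0.04, 1/6 · 0.19835 = 0.033058, 2/3 · 0.1875 = 0.125; summing to 0.19806.
Therefore the posterior P(jar C | data) = (0.125) / (0.19806) = 0.63113.

0.631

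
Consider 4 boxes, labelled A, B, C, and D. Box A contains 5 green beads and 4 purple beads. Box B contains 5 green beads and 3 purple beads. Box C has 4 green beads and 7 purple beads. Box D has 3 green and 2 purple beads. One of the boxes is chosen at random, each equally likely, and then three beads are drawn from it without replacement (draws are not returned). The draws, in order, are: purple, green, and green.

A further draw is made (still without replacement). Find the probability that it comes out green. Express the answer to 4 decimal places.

0.4946

Compute the likelihood of the observed sequence for each case: P(data | box A) = (4/9)(5/8)(4/7) = 0.15873; P(data | box B) = (3/8)(5/7)(4/6) = 0.17857; P(data | box C) = (7/11)(4/10)(3/9) = 0.084848; P(data | box D) = (2/5)(3/4)(2/3) = 0.2.
The prior-weighted likelihoods are 1/4 · 0.15873 = 0.039683, 1/4 · 0.17857 = 0.044643, 1/4 · 0.084848 = 0.021212, 1/4 · 0.2 = 0.05; summing to 0.15554.
Normalising, the posterior is P(box A | data) = 0.25513, P(box B | data) = 0.28702, P(box C | data) = 0.13638, P(box D | data) = 0.32147.
So P(green next | data) = Σ P(green next | H) P(H | data) = (1/2)(0.25513) + (3/5)(0.28702) + (1/4)(0.13638) + (1/2)(0.32147) = 0.49461.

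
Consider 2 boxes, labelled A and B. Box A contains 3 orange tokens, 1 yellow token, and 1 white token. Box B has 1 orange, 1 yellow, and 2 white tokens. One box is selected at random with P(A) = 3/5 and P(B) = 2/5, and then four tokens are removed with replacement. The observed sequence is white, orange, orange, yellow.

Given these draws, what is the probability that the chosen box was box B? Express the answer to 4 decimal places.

0.2656

Under each hypothesis, the probability of the observed sequence is: P(data | box A) = (1/5)(3/5)(3/5)(1/5) = 0.0144; P(data | box B) = (2/4)(1/4)(1/4)(1/4) = 0.0078125.
Weighting by the prior gives 3/5 · 0.0144 = 0.00864, 2/5 · 0.0078125 = 0.003125; summing to 0.011765.
Therefore the posterior P(box B | data) = (0.003125) / (0.011765) = 0.26562.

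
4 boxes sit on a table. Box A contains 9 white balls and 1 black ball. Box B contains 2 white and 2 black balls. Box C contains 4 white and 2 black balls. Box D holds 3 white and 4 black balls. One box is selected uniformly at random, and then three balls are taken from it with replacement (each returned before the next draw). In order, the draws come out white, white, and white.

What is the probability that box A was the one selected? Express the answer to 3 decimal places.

0.593

Compute the likelihood of the observed sequence for each case: P(data | box A) = (9/10)(9/10)(9/10) = 0.729; P(data | box B) = (2/4)(2/4)(2/4) = 0.125; P(data | box C) = (4/6)(4/6)(4/6) = 0.2963; P(data | box D) = (3/7)(3/7)(3/7) = 0.078717.
The prior-weighted likelihoods are 1/4 · 0.729 = 0.18225, 1/4 · 0.125 = 0.03125, 1/4 · 0.2963 = 0.074074, 1/4 · 0.078717 = 0.019679; these sum to 0.30725.
By Bayes' rule, P(box A | data) = (0.18225) / (0.30725) = 0.59316.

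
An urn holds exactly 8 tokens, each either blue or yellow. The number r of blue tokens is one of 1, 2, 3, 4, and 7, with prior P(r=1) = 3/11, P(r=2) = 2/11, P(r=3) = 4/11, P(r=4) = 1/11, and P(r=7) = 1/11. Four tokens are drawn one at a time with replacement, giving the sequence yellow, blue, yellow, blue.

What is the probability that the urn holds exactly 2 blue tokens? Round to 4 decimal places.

The likelihood of the observed sequence under each hypothesis: P(data | r = 1) = (7/8)(1/8)(7/8)(1/8) = 0.011963; P(data | r = 2) = (6/8)(2/8)(6/8)(2/8) = 0.035156; P(data | r = 3) = (5/8)(3/8)(5/8)(3/8) = 0.054932; P(data | r = 4) = (4/8)(4/8)(4/8)(4/8) = 0.0625; P(data | r = 7) = (1/8)(7/8)(1/8)(7/8) = 0.011963.
Multiplying each by its prior: 3/11 · 0.011963 = 0.0032626, 2/11 · 0.035156 = 0.006392, 4/11 · 0.054932 = 0.019975, 1/11 · 0.0625 = 0.0056818, 1/11 · 0.011963 = 0.0010875; these sum to 0.036399.
By Bayes' rule, P(r = 2 | data) = (0.006392) / (0.036399) = 0.17561.

0.1756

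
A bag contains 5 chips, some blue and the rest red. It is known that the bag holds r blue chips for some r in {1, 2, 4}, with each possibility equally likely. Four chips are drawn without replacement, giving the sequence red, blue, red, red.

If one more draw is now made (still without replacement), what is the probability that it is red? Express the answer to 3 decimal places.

Under each hypothesis, the probability of the observed sequence is: P(data | r = 1) = (4/5)(1/4)(3/3)(2/2) = 1/5; P(data | r = 2) = (3/5)(2/4)(2/3)(1/2) = 1/10; P(data | r = 4) = (1/5)(4/4)(0/3) = 0.
Weighting by the prior gives 1/3 · 1/5 = 1/15, 1/3 · 1/10 = 1/30, 1/3 · 0 = 0; summing to 1/10.
Normalising, the posterior is P(r = 1 | data) = 2/3, P(r = 2 | data) = 1/3, P(r = 4 | data) = 0.
So P(red next | data) = Σ P(red next | H) P(H | data) = (1)(2/3) + (0)(1/3) = 2/3.

0.667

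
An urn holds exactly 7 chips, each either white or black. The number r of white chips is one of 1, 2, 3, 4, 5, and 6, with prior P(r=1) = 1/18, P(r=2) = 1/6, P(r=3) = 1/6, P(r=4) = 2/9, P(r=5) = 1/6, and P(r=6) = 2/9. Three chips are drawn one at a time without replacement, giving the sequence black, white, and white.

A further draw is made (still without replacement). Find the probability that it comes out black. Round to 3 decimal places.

0.383

The likelihood of the observed sequence under each hypothesis: P(data | r = 1) = (6/7)(1/6)(0/5) = 0; P(data | r = 2) = (5/7)(2/6)(1/5) = 1/21; P(data | r = 3) = (4/7)(3/6)(2/5) = 4/35; P(data | r = 4) = (3/7)(4/6)(3/5) = 6/35; P(data | r = 5) = (2/7)(5/6)(4/5) = 4/21; P(data | r = 6) = (1/7)(6/6)(5/5) = 1/7.
The prior-weighted likelihoods are 1/18 · 0 = 0, 1/6 · 1/21 = 1/126, 1/6 · 4/35 = 2/105, 2/9 · 6/35 = 4/105, 1/6 · 4/21 = 2/63, 2/9 · 1/7 = 2/63; with total 9/70.
Normalising, the posterior is P(r = 1 | data) = 0, P(r = 2 | data) = 5/81, P(r = 3 | data) = 4/27, P(r = 4 | data) = 8/27, P(r = 5 | data) = 20/81, P(r = 6 | data) = 20/81.
The predictive probability is P(black next | data) = (1)(5/81) + (3/4)(4/27) + (1/2)(8/27) + (1/4)(20/81) + (0)(20/81) = 31/81.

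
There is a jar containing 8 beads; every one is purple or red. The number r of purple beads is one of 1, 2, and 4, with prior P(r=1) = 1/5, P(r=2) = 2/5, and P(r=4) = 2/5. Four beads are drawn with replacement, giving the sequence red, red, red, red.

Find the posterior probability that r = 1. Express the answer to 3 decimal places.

Compute the likelihood of the observed sequence for each case: P(data | r = 1) = (7/8)(7/8)(7/8)(7/8) = 0.58618; P(data | r = 2) = (6/8)(6/8)(6/8)(6/8) = 0.31641; P(data | r = 4) = (4/8)(4/8)(4/8)(4/8) = 0.0625.
The prior-weighted likelihoods are 1/5 · 0.58618 = 0.11724, 2/5 · 0.31641 = 0.12656, 2/5 · 0.0625 = 0.025; with total 0.2688.
By Bayes' rule, P(r = 1 | data) = (0.11724) / (0.2688) = 0.43615.

0.436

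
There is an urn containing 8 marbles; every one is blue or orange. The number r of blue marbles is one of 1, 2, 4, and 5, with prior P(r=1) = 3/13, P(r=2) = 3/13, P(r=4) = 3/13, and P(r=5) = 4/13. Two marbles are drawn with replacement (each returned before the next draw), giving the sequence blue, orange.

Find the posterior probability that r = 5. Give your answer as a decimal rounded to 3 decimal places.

The likelihood of the observed sequence under each hypothesis: P(data | r = 1) = (1/8)(7/8) = 7/64; P(data | r = 2) = (2/8)(6/8) = 3/16; P(data | r = 4) = (4/8)(4/8) = 1/4; P(data | r = 5) = (5/8)(3/8) = 15/64.
Multiplying each by its prior: 3/13 · 7/64 = 21/832, 3/13 · 3/16 = 9/208, 3/13 · 1/4 = 3/52, 4/13 · 15/64 = 15/208; with total 165/832.
Hence P(r = 5 | data) = (15/208) / (165/832) = 4/11.

0.364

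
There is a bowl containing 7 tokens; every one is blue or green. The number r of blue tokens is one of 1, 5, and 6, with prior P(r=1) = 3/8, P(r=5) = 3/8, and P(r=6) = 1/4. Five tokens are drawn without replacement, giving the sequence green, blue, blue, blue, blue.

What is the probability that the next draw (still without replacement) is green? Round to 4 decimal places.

Under each hypothesis, the probability of the observed sequence is: P(data | r = 1) = (6/7)(1/6)(0/5) = 0; P(data | r = 5) = (2/7)(5/6)(4/5)(3/4)(2/3) = 2/21; P(data | r = 6) = (1/7)(6/6)(5/5)(4/4)(3/3) = 1/7.
Weighting by the prior gives 3/8 · 0 = 0, 3/8 · 2/21 = 1/28, 1/4 · 1/7 = 1/28; summing to 1/14.
Dividing through by the total gives posterior P(r = 1 | data) = 0, P(r = 5 | data) = 1/2, P(r = 6 | data) = 1/2.
The predictive probability is P(green next | data) = (1/2)(1/2) + (0)(1/2) = 1/4.

0.2500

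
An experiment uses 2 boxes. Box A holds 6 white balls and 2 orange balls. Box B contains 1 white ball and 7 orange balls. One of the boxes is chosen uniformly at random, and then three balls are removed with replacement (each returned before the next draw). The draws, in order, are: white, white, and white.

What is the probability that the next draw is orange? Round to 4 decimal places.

0.2529

Compute the likelihood of the observed sequence for each case: P(data | box A) = (6/8)(6/8)(6/8) = 0.42188; P(data | box B) = (1/8)(1/8)(1/8) = 0.0019531.
Weighting by the prior gives 1/2 · 0.42188 = 0.21094, 1/2 · 0.0019531 = 0.00097656; summing to 0.21191.
Dividing through by the total gives posterior P(box A | data) = 0.99539, P(box B | data) = 0.0046083.
The predictive probability is P(orange next | data) = (1/4)(0.99539) + (7/8)(0.0046083) = 0.25288.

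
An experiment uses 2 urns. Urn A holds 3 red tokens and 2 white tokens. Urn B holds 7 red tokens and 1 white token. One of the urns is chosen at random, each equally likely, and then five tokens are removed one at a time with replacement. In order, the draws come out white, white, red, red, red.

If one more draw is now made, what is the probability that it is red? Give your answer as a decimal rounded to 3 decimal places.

Under each hypothesis, the probability of the observed sequence is: P(data | urn A) = (2/5)(2/5)(3/5)(3/5)(3/5) = 0.03456; P(data | urn B) = (1/8)(1/8)(7/8)(7/8)(7/8) = 0.010468.
Weighting by the prior gives 1/2 · 0.03456 = 0.01728, 1/2 · 0.010468 = 0.0052338; with total 0.022514.
Normalising, the posterior is P(urn A | data) = 0.76753, P(urn B | data) = 0.23247.
The predictive probability is P(red next | data) = (3/5)(0.76753) + (7/8)(0.23247) = 0.66393.

0.664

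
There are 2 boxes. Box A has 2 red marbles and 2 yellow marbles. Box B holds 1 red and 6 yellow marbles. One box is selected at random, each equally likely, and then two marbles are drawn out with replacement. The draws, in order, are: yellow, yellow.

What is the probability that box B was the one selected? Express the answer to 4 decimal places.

0.7461

The likelihood of the observed sequence under each hypothesis: P(data | box A) = (2/4)(2/4) = 1/4; P(data | box B) = (6/7)(6/7) = 36/49.
The prior-weighted likelihoods are 1/2 · 1/4 = 1/8, 1/2 · 36/49 = 18/49; summing to 193/392.
Therefore the posterior P(box B | data) = (18/49) / (193/392) = 144/193.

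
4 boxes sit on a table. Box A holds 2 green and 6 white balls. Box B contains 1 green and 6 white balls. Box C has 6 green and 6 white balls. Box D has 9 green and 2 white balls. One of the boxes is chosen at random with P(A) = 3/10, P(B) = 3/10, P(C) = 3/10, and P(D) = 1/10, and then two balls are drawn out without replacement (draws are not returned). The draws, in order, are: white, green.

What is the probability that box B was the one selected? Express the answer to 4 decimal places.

For each hypothesis, P(data | H) works out to: P(data | box A) = (6/8)(2/7) = 0.21429; P(data | box B) = (6/7)(1/6) = 0.14286; P(data | box C) = (6/12)(6/11) = 0.27273; P(data | box D) = (2/11)(9/10) = 0.16364.
Multiplying each by its prior: 3/10 · 0.21429 = 0.064286, 3/10 · 0.14286 = 0.042857, 3/10 · 0.27273 = 0.081818, 1/10 · 0.16364 = 0.016364; these sum to 0.20532.
Therefore the posterior P(box B | data) = (0.042857) / (0.20532) = 0.20873.

0.2087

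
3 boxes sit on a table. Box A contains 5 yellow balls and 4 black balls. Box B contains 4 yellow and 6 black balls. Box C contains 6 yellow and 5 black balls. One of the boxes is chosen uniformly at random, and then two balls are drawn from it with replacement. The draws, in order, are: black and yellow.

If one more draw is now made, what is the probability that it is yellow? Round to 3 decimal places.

Compute the likelihood of the observed sequence for each case: P(data | box A) = (4/9)(5/9) = 0.24691; P(data | box B) = (6/10)(4/10) = 0.24; P(data | box C) = (5/11)(6/11) = 0.24793.
The prior-weighted likelihoods are 1/3 · 0.24691 = 0.082305, 1/3 · 0.24 = 0.08, 1/3 · 0.24793 = 0.082645; these sum to 0.24495.
Dividing through by the total gives posterior P(box A | data) = 0.33601, P(box B | data) = 0.3266, P(box C | data) = 0.3374.
Averaging over the posterior, P(yellow next | data) = (5/9)(0.33601) + (2/5)(0.3266) + (6/11)(0.3374) = 0.50134.

0.501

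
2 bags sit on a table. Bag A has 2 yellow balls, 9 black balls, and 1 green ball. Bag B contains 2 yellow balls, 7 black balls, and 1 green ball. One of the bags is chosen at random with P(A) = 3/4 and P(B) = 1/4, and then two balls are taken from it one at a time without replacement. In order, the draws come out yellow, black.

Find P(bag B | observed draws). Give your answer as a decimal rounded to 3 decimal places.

Compute the likelihood of the observed sequence for each case: P(data | bag A) = (2/12)(9/11) = 0.13636; P(data | bag B) = (2/10)(7/9) = 0.15556.
Multiplying each by its prior: 3/4 · 0.13636 = 0.10227, 1/4 · 0.15556 = 0.038889; these sum to 0.14116.
So P(bag B | data) = (0.038889) / (0.14116) = 0.27549.

0.275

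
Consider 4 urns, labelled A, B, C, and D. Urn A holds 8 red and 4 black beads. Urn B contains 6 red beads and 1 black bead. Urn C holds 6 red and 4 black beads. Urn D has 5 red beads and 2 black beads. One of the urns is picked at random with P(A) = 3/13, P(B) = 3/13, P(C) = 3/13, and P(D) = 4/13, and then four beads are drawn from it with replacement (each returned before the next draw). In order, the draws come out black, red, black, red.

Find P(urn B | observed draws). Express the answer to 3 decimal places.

0.084

Under each hypothesis, the probability of the observed sequence is: P(data | urn A) = (4/12)(8/12)(4/12)(8/12) = 0.049383; P(data | urn B) = (1/7)(6/7)(1/7)(6/7) = 0.014994; P(data | urn C) = (4/10)(6/10)(4/10)(6/10) = 0.0576; P(data | urn D) = (2/7)(5/7)(2/7)(5/7) = 0.041649.
The prior-weighted likelihoods are 3/13 · 0.049383 = 0.011396, 3/13 · 0.014994 = 0.0034601, 3/13 · 0.0576 = 0.013292, 4/13 · 0.041649 = 0.012815; these sum to 0.040964.
So P(urn B | data) = (0.0034601) / (0.040964) = 0.084468.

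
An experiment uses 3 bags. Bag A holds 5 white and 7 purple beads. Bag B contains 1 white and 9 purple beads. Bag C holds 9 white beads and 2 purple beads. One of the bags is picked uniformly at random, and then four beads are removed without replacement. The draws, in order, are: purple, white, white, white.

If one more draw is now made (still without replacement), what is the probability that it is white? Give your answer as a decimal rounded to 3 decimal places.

Compute the likelihood of the observed sequence for each case: P(data | bag A) = (7/12)(5/11)(4/10)(3/9) = 0.035354; P(data | bag B) = (9/10)(1/9)(0/8) = 0; P(data | bag C) = (2/11)(9/10)(8/9)(7/8) = 0.12727.
Multiplying each by its prior: 1/3 · 0.035354 = 0.011785, 1/3 · 0 = 0, 1/3 · 0.12727 = 0.042424; summing to 0.054209.
Dividing through by the total gives posterior P(bag A | data) = 0.21739, P(bag B | data) = 0, P(bag C | data) = 0.78261.
So P(white next | data) = Σ P(white next | H) P(H | data) = (1/4)(0.21739) + (6/7)(0.78261) = 0.72516.

0.725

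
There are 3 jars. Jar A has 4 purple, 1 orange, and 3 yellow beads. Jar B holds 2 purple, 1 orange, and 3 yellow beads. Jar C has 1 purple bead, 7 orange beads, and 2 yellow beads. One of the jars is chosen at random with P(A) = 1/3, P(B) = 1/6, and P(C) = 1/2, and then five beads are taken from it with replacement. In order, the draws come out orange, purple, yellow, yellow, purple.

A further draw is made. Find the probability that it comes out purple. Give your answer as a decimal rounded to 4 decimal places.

For each hypothesis, P(data | H) works out to: P(data | jar A) = (1/8)(4/8)(3/8)(3/8)(4/8) = 0.0043945; P(data | jar B) = (1/6)(2/6)(3/6)(3/6)(2/6) = 0.0046296; P(data | jar C) = (7/10)(1/10)(2/10)(2/10)(1/10) = 0.00028.
The prior-weighted likelihoods are 1/3 · 0.0043945 = 0.0014648, 1/6 · 0.0046296 = 0.0007716, 1/2 · 0.00028 = 0.00014; these sum to 0.0023764.
Dividing through by the total gives posterior P(jar A | data) = 0.6164, P(jar B | data) = 0.32469, P(jar C | data) = 0.058911.
The predictive probability is P(purple next | data) = (1/2)(0.6164) + (1/3)(0.32469) + (1/10)(0.058911) = 0.42232.

0.4223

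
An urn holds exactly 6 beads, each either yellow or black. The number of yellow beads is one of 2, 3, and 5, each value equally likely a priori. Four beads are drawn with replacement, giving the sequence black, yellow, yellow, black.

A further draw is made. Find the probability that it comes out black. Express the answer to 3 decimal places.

Under each hypothesis, the probability of the observed sequence is: P(data | r = 2) = (4/6)(2/6)(2/6)(4/6) = 0.049383; P(data | r = 3) = (3/6)(3/6)(3/6)(3/6) = 0.0625; P(data | r = 5) = (1/6)(5/6)(5/6)(1/6) = 0.01929.
The prior-weighted likelihoods are 1/3 · 0.049383 = 0.016461, 1/3 · 0.0625 = 0.020833, 1/3 · 0.01929 = 0.00643; these sum to 0.043724.
Dividing through by the total gives posterior P(r = 2 | data) = 0.37647, P(r = 3 | data) = 0.47647, P(r = 5 | data) = 0.14706.
Averaging over the posterior, P(black next | data) = (2/3)(0.37647) + (1/2)(0.47647) + (1/6)(0.14706) = 0.51373.

0.514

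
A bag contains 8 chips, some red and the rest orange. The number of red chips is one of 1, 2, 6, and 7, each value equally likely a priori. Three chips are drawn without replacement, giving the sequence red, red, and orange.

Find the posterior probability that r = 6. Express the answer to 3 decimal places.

For each hypothesis, P(data | H) works out to: P(data | r = 1) = (1/8)(0/7) = 0; P(data | r = 2) = (2/8)(1/7)(6/6) = 1/28; P(data | r = 6) = (6/8)(5/7)(2/6) = 5/28; P(data | r = 7) = (7/8)(6/7)(1/6) = 1/8.
Multiplying each by its prior: 1/4 · 0 = 0, 1/4 · 1/28 = 1/112, 1/4 · 5/28 = 5/112, 1/4 · 1/8 = 1/32; summing to 19/224.
Therefore the posterior P(r = 6 | data) = (5/112) / (19/224) = 10/19.

0.526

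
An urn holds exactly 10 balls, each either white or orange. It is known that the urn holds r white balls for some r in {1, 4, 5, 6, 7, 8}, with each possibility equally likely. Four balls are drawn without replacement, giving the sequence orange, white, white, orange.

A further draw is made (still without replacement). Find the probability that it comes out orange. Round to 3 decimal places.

0.406

The likelihood of the observed sequence under each hypothesis: P(data | r = 1) = (9/10)(1/9)(0/8) = 0; P(data | r = 4) = (6/10)(4/9)(3/8)(5/7) = 0.071429; P(data | r = 5) = (5/10)(5/9)(4/8)(4/7) = 0.079365; P(data | r = 6) = (4/10)(6/9)(5/8)(3/7) = 0.071429; P(data | r = 7) = (3/10)(7/9)(6/8)(2/7) = 0.05; P(data | r = 8) = (2/10)(8/9)(7/8)(1/7) = 0.022222.
Multiplying each by its prior: 1/6 · 0 = 0, 1/6 · 0.071429 = 0.011905, 1/6 · 0.079365 = 0.013228, 1/6 · 0.071429 = 0.011905, 1/6 · 0.05 = 0.0083333, 1/6 · 0.022222 = 0.0037037; summing to 0.049074.
Normalising, the posterior is P(r = 1 | data) = 0, P(r = 4 | data) = 0.24259, P(r = 5 | data) = 0.26954, P(r = 6 | data) = 0.24259, P(r = 7 | data) = 0.16981, P(r = 8 | data) = 0.075472.
The predictive probability is P(orange next | data) = (2/3)(0.24259) + (1/2)(0.26954) + (1/3)(0.24259) + (1/6)(0.16981) + (0)(0.075472) = 0.40566.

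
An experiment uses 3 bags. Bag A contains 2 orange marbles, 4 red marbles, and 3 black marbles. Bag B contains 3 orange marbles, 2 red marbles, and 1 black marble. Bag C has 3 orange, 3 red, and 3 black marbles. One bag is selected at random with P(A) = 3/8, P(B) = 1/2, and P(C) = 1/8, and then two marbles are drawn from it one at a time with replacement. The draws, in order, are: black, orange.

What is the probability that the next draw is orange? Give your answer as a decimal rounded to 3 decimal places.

Under each hypothesis, the probability of the observed sequence is: P(data | bag A) = (3/9)(2/9) = 2/27; P(data | bag B) = (1/6)(3/6) = 1/12; P(data | bag C) = (3/9)(3/9) = 1/9.
Multiplying each by its prior: 3/8 · 2/27 = 1/36, 1/2 · 1/12 = 1/24, 1/8 · 1/9 = 1/72; summing to 1/12.
Dividing through by the total gives posterior P(bag A | data) = 1/3, P(bag B | data) = 1/2, P(bag C | data) = 1/6.
Averaging over the posterior, P(orange next | data) = (2/9)(1/3) + (1/2)(1/2) + (1/3)(1/6) = 41/108.

0.380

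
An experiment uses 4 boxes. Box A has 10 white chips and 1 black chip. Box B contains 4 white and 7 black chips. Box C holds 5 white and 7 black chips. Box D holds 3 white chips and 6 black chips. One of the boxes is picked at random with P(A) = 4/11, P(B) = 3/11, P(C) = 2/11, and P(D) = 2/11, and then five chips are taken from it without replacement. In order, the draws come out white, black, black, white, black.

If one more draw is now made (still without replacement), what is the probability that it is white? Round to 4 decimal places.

0.3348

Under each hypothesis, the probability of the observed sequence is: P(data | box A) = (10/11)(1/10)(0/9) = 0; P(data | box B) = (4/11)(7/10)(6/9)(3/8)(5/7) = 0.045455; P(data | box C) = (5/12)(7/11)(6/10)(4/9)(5/8) = 0.044192; P(data | box D) = (3/9)(6/8)(5/7)(2/6)(4/5) = 0.047619.
The prior-weighted likelihoods are 4/11 · 0 = 0, 3/11 · 0.045455 = 0.012397, 2/11 · 0.044192 = 0.0080349, 2/11 · 0.047619 = 0.008658; with total 0.02909.
The posterior is then P(box A | data) = 0, P(box B | data) = 0.42616, P(box C | data) = 0.27621, P(box D | data) = 0.29763.
Averaging over the posterior, P(white next | data) = (1/3)(0.42616) + (3/7)(0.27621) + (1/4)(0.29763) = 0.33484.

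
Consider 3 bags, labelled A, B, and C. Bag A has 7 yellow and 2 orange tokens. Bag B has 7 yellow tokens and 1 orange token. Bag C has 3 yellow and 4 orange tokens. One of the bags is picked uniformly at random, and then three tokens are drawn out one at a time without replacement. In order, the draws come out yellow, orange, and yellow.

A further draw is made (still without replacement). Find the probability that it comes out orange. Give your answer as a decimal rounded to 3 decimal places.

For each hypothesis, P(data | H) works out to: P(data | bag A) = (7/9)(2/8)(6/7) = 0.16667; P(data | bag B) = (7/8)(1/7)(6/6) = 0.125; P(data | bag C) = (3/7)(4/6)(2/5) = 0.11429.
Multiplying each by its prior: 1/3 · 0.16667 = 0.055556, 1/3 · 0.125 = 0.041667, 1/3 · 0.11429 = 0.038095; these sum to 0.13532.
Normalising, the posterior is P(bag A | data) = 0.41056, P(bag B | data) = 0.30792, P(bag C | data) = 0.28152.
Averaging over the posterior, P(orange next | data) = (1/6)(0.41056) + (0)(0.30792) + (3/4)(0.28152) = 0.27957.

0.280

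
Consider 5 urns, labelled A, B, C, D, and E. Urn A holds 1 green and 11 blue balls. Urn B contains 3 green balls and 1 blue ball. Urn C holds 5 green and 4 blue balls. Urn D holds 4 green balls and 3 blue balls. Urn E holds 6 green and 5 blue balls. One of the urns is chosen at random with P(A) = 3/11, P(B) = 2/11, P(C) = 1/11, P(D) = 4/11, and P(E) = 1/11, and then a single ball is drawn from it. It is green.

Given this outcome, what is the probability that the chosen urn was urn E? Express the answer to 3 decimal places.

The likelihood of this draw under each hypothesis: P(data | urn A) = (1/12) = 0.083333; P(data | urn B) = (3/4) = 0.75; P(data | urn C) = (5/9) = 0.55556; P(data | urn D) = (4/7) = 0.57143; P(data | urn E) = (6/11) = 0.54545.
Multiplying each by its prior: 3/11 · 0.083333 = 0.022727, 2/11 · 0.75 = 0.13636, 1/11 · 0.55556 = 0.050505, 4/11 · 0.57143 = 0.20779, 1/11 · 0.54545 = 0.049587; summing to 0.46697.
Therefore the posterior P(urn E | data) = (0.049587) / (0.46697) = 0.10619.

0.106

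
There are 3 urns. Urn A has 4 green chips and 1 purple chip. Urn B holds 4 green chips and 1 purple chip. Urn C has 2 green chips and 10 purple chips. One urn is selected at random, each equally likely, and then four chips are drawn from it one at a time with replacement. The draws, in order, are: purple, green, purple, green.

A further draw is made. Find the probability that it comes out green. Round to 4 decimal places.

0.6267

Under each hypothesis, the probability of the observed sequence is: P(data | urn A) = (1/5)(4/5)(1/5)(4/5) = 0.0256; P(data | urn B) = (1/5)(4/5)(1/5)(4/5) = 0.0256; P(data | urn C) = (10/12)(2/12)(10/12)(2/12) = 0.01929.
Weighting by the prior gives 1/3 · 0.0256 = 0.0085333, 1/3 · 0.0256 = 0.0085333, 1/3 · 0.01929 = 0.00643; summing to 0.023497.
Dividing through by the total gives posterior P(urn A | data) = 0.36317, P(urn B | data) = 0.36317, P(urn C | data) = 0.27366.
Averaging over the posterior, P(green next | data) = (4/5)(0.36317) + (4/5)(0.36317) + (1/6)(0.27366) = 0.62668.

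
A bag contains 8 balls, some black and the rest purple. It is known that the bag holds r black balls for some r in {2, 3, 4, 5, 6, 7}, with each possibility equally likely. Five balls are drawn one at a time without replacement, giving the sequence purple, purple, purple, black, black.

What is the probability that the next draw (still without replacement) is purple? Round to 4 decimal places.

Compute the likelihood of the observed sequence for each case: P(data | r = 2) = (6/8)(5/7)(4/6)(2/5)(1/4) = 1/28; P(data | r = 3) = (5/8)(4/7)(3/6)(3/5)(2/4) = 3/56; P(data | r = 4) = (4/8)(3/7)(2/6)(4/5)(3/4) = 3/70; P(data | r = 5) = (3/8)(2/7)(1/6)(5/5)(4/4) = 1/56; P(data | r = 6) = (2/8)(1/7)(0/6) = 0; P(data | r = 7) = (1/8)(0/7) = 0.
Multiplying each by its prior: 1/6 · 1/28 = 1/168, 1/6 · 3/56 = 1/112, 1/6 · 3/70 = 1/140, 1/6 · 1/56 = 1/336, 1/6 · 0 = 0, 1/6 · 0 = 0; summing to 1/40.
Dividing through by the total gives posterior P(r = 2 | data) = 5/21, P(r = 3 | data) = 5/14, P(r = 4 | data) = 2/7, P(r = 5 | data) = 5/42, P(r = 6 | data) = 0, P(r = 7 | data) = 0.
The predictive probability is P(purple next | data) = (1)(5/21) + (2/3)(5/14) + (1/3)(2/7) + (0)(5/42) = 4/7.

0.5714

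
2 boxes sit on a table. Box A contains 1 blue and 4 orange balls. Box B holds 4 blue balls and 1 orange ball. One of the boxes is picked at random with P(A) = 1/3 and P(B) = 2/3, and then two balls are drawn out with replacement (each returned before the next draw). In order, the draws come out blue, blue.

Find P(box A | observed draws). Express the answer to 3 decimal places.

Compute the likelihood of the observed sequence for each case: P(data | box A) = (1/5)(1/5) = 1/25; P(data | box B) = (4/5)(4/5) = 16/25.
Weighting by the prior gives 1/3 · 1/25 = 1/75, 2/3 · 16/25 = 32/75; these sum to 11/25.
So P(box A | data) = (1/75) / (11/25) = 1/33.

0.030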